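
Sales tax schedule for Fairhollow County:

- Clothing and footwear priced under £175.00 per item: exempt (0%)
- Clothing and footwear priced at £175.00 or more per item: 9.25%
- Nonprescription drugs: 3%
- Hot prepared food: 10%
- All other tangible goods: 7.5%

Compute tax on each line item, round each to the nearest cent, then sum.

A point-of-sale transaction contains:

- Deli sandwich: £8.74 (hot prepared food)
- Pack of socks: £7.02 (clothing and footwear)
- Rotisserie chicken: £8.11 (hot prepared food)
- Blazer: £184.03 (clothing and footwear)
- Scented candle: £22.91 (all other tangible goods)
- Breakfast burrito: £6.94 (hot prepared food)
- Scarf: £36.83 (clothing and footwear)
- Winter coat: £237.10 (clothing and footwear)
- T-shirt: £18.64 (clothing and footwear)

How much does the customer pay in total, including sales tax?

£573.36

Deli sandwich £8.74: hot prepared food → 10% → £0.87
Pack of socks £7.02: clothing and footwear, under £175.00 → 0% → £0.00
Rotisserie chicken £8.11: hot prepared food → 10% → £0.81
Blazer £184.03: clothing and footwear, £175.00 or more → 9.25% → £17.02
Scented candle £22.91: all other tangible goods → 7.5% → £1.72
Breakfast burrito £6.94: hot prepared food → 10% → £0.69
Scarf £36.83: clothing and footwear, under £175.00 → 0% → £0.00
Winter coat £237.10: clothing and footwear, £175.00 or more → 9.25% → £21.93
T-shirt £18.64: clothing and footwear, under £175.00 → 0% → £0.00
Subtotal = £530.32; tax = £43.04; total due = £573.36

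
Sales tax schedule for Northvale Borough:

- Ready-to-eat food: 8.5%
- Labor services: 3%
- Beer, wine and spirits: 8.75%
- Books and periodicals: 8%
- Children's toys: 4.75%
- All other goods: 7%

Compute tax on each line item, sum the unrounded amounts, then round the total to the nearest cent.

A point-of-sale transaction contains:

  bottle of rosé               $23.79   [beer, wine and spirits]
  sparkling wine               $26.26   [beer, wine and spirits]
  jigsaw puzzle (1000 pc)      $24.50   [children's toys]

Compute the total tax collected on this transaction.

Bottle of rosé $23.79: beer, wine and spirits → 8.75% → $2.081625
Sparkling wine $26.26: beer, wine and spirits → 8.75% → $2.29775
Jigsaw puzzle (1000 pc) $24.50: children's toys → 4.75% → $1.16375
Unrounded tax sum = $5.543125 → $5.54

$5.54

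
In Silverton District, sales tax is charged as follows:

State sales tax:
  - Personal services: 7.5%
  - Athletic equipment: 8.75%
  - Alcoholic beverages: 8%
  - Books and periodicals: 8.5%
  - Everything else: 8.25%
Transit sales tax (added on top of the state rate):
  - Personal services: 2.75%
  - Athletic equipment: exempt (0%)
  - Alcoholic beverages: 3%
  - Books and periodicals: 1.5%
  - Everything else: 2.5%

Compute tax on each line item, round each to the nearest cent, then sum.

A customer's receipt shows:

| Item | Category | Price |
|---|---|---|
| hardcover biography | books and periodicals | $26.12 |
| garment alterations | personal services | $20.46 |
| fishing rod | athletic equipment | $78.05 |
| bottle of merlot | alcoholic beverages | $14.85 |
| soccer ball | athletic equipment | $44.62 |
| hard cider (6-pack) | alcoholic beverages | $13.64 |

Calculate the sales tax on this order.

$18.57

Hardcover biography $26.12: books and periodicals → 8.5% + 1.5% transit = 10% → $2.61
Garment alterations $20.46: personal services → 7.5% + 2.75% transit = 10.25% → $2.10
Fishing rod $78.05: athletic equipment → 8.75% + 0% transit = 8.75% → $6.83
Bottle of merlot $14.85: alcoholic beverages → 8% + 3% transit = 11% → $1.63
Soccer ball $44.62: athletic equipment → 8.75% + 0% transit = 8.75% → $3.90
Hard cider (6-pack) $13.64: alcoholic beverages → 8% + 3% transit = 11% → $1.50
Total tax = $2.61 + $2.10 + $6.83 + $1.63 + $3.90 + $1.50 = $18.57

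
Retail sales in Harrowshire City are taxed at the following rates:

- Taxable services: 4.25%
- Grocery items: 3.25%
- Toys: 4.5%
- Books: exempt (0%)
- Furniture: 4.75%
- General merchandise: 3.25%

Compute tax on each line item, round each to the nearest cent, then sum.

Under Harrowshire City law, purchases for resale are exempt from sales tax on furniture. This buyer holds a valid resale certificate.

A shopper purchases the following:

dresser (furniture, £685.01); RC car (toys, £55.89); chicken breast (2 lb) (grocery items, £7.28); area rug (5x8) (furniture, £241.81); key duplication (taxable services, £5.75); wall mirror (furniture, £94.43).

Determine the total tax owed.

Dresser £685.01: furniture, buyer-exempt → 0% → £0.00
RC car £55.89: toys → 4.5% → £2.52
Chicken breast (2 lb) £7.28: grocery items → 3.25% → £0.24
Area rug (5x8) £241.81: furniture, buyer-exempt → 0% → £0.00
Key duplication £5.75: taxable services → 4.25% → £0.24
Wall mirror £94.43: furniture, buyer-exempt → 0% → £0.00
Total tax = £2.52 + £0.24 + £0.24 = £3.00

£3.00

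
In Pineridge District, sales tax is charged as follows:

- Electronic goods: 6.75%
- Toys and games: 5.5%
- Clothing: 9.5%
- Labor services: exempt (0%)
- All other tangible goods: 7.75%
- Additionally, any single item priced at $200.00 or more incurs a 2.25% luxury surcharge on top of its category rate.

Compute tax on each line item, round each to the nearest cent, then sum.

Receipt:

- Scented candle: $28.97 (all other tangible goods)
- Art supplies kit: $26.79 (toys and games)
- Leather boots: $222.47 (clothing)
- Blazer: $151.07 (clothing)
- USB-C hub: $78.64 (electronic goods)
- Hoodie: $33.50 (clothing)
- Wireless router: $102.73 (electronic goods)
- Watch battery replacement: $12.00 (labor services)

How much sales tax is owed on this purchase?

Scented candle $28.97: all other tangible goods → 7.75% → $2.25
Art supplies kit $26.79: toys and games → 5.5% → $1.47
Leather boots $222.47: clothing → 9.5% + 2.25% surcharge = 11.75% → $26.14
Blazer $151.07: clothing → 9.5% → $14.35
USB-C hub $78.64: electronic goods → 6.75% → $5.31
Hoodie $33.50: clothing → 9.5% → $3.18
Wireless router $102.73: electronic goods → 6.75% → $6.93
Watch battery replacement $12.00: labor services → 0% → $0.00
Total tax = $2.25 + $1.47 + $26.14 + $14.35 + $5.31 + $3.18 + $6.93 = $59.63

$59.63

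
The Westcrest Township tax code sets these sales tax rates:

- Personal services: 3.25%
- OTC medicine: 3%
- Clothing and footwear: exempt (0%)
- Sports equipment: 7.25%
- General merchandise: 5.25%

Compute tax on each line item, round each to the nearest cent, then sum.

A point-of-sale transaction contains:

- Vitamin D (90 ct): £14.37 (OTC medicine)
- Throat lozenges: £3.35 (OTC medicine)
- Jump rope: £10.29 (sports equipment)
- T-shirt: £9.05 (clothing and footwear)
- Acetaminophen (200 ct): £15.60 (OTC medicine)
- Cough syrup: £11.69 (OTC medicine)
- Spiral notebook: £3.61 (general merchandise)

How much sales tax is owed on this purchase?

Vitamin D (90 ct) £14.37: OTC medicine → 3% → £0.43
Throat lozenges £3.35: OTC medicine → 3% → £0.10
Jump rope £10.29: sports equipment → 7.25% → £0.75
T-shirt £9.05: clothing and footwear → 0% → £0.00
Acetaminophen (200 ct) £15.60: OTC medicine → 3% → £0.47
Cough syrup £11.69: OTC medicine → 3% → £0.35
Spiral notebook £3.61: general merchandise → 5.25% → £0.19
Total tax = £0.43 + £0.10 + £0.75 + £0.47 + £0.35 + £0.19 = £2.29

£2.29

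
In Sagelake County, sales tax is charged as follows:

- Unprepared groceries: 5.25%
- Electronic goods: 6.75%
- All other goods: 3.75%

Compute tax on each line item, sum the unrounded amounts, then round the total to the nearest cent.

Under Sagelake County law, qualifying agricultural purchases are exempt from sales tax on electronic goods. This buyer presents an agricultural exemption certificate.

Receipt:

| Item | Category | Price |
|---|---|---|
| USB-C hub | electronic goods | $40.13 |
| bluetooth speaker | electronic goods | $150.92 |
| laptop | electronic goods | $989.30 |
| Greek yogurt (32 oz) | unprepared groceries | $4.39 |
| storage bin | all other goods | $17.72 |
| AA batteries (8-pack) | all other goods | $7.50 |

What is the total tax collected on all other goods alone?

$0.95

Storage bin $17.72: all other goods → 3.75% → $0.6645
AA batteries (8-pack) $7.50: all other goods → 3.75% → $0.28125
Tax on all other goods: unrounded sum = $0.94575 → $0.95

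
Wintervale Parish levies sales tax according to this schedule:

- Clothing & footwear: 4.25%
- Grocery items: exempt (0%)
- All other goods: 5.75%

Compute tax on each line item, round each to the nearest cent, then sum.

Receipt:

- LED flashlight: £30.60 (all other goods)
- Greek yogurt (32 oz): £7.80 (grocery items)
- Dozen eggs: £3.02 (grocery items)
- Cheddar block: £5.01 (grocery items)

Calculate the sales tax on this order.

£1.76

LED flashlight £30.60: all other goods → 5.75% → £1.76
Greek yogurt (32 oz) £7.80: grocery items → 0% → £0.00
Dozen eggs £3.02: grocery items → 0% → £0.00
Cheddar block £5.01: grocery items → 0% → £0.00
Total tax = £1.76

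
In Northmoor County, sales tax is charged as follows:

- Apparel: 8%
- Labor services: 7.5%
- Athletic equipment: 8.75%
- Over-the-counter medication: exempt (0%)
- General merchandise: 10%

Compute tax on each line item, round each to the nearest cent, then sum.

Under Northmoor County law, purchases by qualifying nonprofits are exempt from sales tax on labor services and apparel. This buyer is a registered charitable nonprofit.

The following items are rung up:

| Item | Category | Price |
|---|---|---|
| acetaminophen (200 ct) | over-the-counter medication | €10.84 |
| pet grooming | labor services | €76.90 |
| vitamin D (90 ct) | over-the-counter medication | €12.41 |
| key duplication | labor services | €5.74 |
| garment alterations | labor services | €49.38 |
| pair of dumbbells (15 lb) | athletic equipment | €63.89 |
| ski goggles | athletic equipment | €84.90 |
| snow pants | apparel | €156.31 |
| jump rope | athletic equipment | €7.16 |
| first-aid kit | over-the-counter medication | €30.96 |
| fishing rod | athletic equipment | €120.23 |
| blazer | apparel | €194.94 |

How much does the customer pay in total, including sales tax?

Acetaminophen (200 ct) €10.84: over-the-counter medication → 0% → €0.00
Pet grooming €76.90: labor services, buyer-exempt → 0% → €0.00
Vitamin D (90 ct) €12.41: over-the-counter medication → 0% → €0.00
Key duplication €5.74: labor services, buyer-exempt → 0% → €0.00
Garment alterations €49.38: labor services, buyer-exempt → 0% → €0.00
Pair of dumbbells (15 lb) €63.89: athletic equipment → 8.75% → €5.59
Ski goggles €84.90: athletic equipment → 8.75% → €7.43
Snow pants €156.31: apparel, buyer-exempt → 0% → €0.00
Jump rope €7.16: athletic equipment → 8.75% → €0.63
First-aid kit €30.96: over-the-counter medication → 0% → €0.00
Fishing rod €120.23: athletic equipment → 8.75% → €10.52
Blazer €194.94: apparel, buyer-exempt → 0% → €0.00
Subtotal = €813.66; tax = €24.17; total due = €837.83

€837.83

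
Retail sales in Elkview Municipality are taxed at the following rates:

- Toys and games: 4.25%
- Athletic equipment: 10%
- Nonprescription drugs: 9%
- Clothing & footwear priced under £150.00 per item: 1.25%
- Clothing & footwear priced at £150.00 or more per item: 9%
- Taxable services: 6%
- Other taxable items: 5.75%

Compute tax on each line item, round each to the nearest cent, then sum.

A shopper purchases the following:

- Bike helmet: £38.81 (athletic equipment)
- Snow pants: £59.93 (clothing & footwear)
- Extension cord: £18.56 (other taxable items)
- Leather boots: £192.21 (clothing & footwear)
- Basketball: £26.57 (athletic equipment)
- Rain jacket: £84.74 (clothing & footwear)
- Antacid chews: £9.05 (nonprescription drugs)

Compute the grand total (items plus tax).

£457.40

Bike helmet £38.81: athletic equipment → 10% → £3.88
Snow pants £59.93: clothing & footwear, under £150.00 → 1.25% → £0.75
Extension cord £18.56: other taxable items → 5.75% → £1.07
Leather boots £192.21: clothing & footwear, £150.00 or more → 9% → £17.30
Basketball £26.57: athletic equipment → 10% → £2.66
Rain jacket £84.74: clothing & footwear, under £150.00 → 1.25% → £1.06
Antacid chews £9.05: nonprescription drugs → 9% → £0.81
Subtotal = £429.87; tax = £27.53; total due = £457.40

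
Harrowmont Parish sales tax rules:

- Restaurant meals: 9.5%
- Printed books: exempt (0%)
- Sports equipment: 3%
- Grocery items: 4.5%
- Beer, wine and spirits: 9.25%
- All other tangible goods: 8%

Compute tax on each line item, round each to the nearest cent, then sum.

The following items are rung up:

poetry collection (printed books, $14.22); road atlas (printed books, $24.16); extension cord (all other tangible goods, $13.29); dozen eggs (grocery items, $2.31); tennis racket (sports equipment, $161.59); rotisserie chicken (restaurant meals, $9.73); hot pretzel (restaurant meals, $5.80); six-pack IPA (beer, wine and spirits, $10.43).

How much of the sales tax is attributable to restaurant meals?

Rotisserie chicken $9.73: restaurant meals → 9.5% → $0.92
Hot pretzel $5.80: restaurant meals → 9.5% → $0.55
Tax on restaurant meals = $0.92 + $0.55 = $1.47

$1.47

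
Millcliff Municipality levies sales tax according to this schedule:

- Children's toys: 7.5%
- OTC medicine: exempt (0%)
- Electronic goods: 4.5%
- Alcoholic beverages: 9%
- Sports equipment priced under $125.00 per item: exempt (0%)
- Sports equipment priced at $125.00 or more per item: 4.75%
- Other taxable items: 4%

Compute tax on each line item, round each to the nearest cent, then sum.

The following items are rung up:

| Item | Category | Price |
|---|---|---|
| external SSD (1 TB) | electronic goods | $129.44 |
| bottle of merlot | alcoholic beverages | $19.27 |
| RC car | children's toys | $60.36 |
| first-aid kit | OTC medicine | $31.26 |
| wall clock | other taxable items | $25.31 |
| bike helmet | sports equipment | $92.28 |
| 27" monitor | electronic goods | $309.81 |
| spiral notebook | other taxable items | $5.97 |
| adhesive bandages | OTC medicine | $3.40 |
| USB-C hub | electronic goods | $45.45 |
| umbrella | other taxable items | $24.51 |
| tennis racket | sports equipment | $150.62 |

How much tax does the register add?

External SSD (1 TB) $129.44: electronic goods → 4.5% → $5.82
Bottle of merlot $19.27: alcoholic beverages → 9% → $1.73
RC car $60.36: children's toys → 7.5% → $4.53
First-aid kit $31.26: OTC medicine → 0% → $0.00
Wall clock $25.31: other taxable items → 4% → $1.01
Bike helmet $92.28: sports equipment, under $125.00 → 0% → $0.00
27" monitor $309.81: electronic goods → 4.5% → $13.94
Spiral notebook $5.97: other taxable items → 4% → $0.24
Adhesive bandages $3.40: OTC medicine → 0% → $0.00
USB-C hub $45.45: electronic goods → 4.5% → $2.05
Umbrella $24.51: other taxable items → 4% → $0.98
Tennis racket $150.62: sports equipment, $125.00 or more → 4.75% → $7.15
Total tax = $5.82 + $1.73 + $4.53 + $1.01 + $13.94 + $0.24 + $2.05 + $0.98 + $7.15 = $37.45

$37.45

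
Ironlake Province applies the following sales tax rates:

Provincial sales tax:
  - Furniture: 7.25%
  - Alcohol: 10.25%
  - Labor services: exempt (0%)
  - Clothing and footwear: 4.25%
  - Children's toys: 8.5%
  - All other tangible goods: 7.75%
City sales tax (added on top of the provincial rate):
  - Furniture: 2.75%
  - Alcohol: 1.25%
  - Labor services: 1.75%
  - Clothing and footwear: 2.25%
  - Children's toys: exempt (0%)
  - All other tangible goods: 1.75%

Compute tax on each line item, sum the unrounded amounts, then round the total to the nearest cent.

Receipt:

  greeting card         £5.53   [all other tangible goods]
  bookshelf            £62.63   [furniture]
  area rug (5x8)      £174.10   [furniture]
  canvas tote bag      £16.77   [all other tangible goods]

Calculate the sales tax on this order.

£25.79

Greeting card £5.53: all other tangible goods → 7.75% + 1.75% city = 9.5% → £0.52535
Bookshelf £62.63: furniture → 7.25% + 2.75% city = 10% → £6.263
Area rug (5x8) £174.10: furniture → 7.25% + 2.75% city = 10% → £17.41
Canvas tote bag £16.77: all other tangible goods → 7.75% + 1.75% city = 9.5% → £1.59315
Unrounded tax sum = £25.7915 → £25.79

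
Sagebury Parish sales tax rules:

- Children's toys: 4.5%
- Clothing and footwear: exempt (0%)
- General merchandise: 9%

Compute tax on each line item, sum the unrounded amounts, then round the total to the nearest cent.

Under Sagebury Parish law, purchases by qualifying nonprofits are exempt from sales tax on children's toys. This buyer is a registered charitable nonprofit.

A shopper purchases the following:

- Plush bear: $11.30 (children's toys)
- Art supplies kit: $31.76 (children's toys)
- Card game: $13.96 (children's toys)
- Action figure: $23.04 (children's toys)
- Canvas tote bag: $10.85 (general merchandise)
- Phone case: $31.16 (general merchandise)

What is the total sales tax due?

$3.78

Plush bear $11.30: children's toys, buyer-exempt → 0% → $0.00
Art supplies kit $31.76: children's toys, buyer-exempt → 0% → $0.00
Card game $13.96: children's toys, buyer-exempt → 0% → $0.00
Action figure $23.04: children's toys, buyer-exempt → 0% → $0.00
Canvas tote bag $10.85: general merchandise → 9% → $0.9765
Phone case $31.16: general merchandise → 9% → $2.8044
Unrounded tax sum = $3.7809 → $3.78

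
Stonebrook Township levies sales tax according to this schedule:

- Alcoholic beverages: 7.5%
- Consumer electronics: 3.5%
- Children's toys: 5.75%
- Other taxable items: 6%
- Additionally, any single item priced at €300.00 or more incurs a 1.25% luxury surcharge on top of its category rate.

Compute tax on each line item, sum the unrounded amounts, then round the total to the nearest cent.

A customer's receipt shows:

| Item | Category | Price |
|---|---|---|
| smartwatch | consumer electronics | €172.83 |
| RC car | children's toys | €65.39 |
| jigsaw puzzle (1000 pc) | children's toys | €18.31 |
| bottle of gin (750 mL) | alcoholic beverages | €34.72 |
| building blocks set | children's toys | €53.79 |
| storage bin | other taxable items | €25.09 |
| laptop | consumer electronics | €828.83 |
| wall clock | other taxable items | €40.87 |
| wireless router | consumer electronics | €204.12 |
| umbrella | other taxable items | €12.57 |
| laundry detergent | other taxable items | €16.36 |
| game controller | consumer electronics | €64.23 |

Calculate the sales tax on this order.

Smartwatch €172.83: consumer electronics → 3.5% → €6.04905
RC car €65.39: children's toys → 5.75% → €3.759925
Jigsaw puzzle (1000 pc) €18.31: children's toys → 5.75% → €1.052825
Bottle of gin (750 mL) €34.72: alcoholic beverages → 7.5% → €2.604
Building blocks set €53.79: children's toys → 5.75% → €3.092925
Storage bin €25.09: other taxable items → 6% → €1.5054
Laptop €828.83: consumer electronics → 3.5% + 1.25% surcharge = 4.75% → €39.369425
Wall clock €40.87: other taxable items → 6% → €2.4522
Wireless router €204.12: consumer electronics → 3.5% → €7.1442
Umbrella €12.57: other taxable items → 6% → €0.7542
Laundry detergent €16.36: other taxable items → 6% → €0.9816
Game controller €64.23: consumer electronics → 3.5% → €2.24805
Unrounded tax sum = €71.0138 → €71.01

€71.01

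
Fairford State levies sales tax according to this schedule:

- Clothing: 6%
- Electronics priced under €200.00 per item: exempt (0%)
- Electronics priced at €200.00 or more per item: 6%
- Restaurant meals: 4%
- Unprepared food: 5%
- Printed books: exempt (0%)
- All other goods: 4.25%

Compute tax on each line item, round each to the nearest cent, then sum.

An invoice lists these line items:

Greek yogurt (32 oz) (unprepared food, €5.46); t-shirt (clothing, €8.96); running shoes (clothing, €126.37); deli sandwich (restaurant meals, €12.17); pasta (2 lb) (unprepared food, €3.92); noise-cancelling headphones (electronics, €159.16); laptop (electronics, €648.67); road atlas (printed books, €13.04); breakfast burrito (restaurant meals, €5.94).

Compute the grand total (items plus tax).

€1031.93

Greek yogurt (32 oz) €5.46: unprepared food → 5% → €0.27
T-shirt €8.96: clothing → 6% → €0.54
Running shoes €126.37: clothing → 6% → €7.58
Deli sandwich €12.17: restaurant meals → 4% → €0.49
Pasta (2 lb) €3.92: unprepared food → 5% → €0.20
Noise-cancelling headphones €159.16: electronics, under €200.00 → 0% → €0.00
Laptop €648.67: electronics, €200.00 or more → 6% → €38.92
Road atlas €13.04: printed books → 0% → €0.00
Breakfast burrito €5.94: restaurant meals → 4% → €0.24
Subtotal = €983.69; tax = €48.24; total due = €1031.93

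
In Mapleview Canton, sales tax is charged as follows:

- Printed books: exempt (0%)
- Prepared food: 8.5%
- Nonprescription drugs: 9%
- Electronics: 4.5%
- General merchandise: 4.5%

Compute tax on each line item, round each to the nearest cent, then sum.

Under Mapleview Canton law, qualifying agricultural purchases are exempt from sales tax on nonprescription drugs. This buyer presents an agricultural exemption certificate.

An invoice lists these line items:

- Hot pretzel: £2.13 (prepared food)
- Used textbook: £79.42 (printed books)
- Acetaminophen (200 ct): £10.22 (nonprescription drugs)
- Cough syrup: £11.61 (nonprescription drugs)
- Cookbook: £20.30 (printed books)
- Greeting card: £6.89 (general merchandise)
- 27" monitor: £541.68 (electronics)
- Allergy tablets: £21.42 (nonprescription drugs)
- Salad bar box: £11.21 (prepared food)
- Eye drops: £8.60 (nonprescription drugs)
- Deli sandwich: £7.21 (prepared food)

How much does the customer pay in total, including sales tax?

Hot pretzel £2.13: prepared food → 8.5% → £0.18
Used textbook £79.42: printed books → 0% → £0.00
Acetaminophen (200 ct) £10.22: nonprescription drugs, buyer-exempt → 0% → £0.00
Cough syrup £11.61: nonprescription drugs, buyer-exempt → 0% → £0.00
Cookbook £20.30: printed books → 0% → £0.00
Greeting card £6.89: general merchandise → 4.5% → £0.31
27" monitor £541.68: electronics → 4.5% → £24.38
Allergy tablets £21.42: nonprescription drugs, buyer-exempt → 0% → £0.00
Salad bar box £11.21: prepared food → 8.5% → £0.95
Eye drops £8.60: nonprescription drugs, buyer-exempt → 0% → £0.00
Deli sandwich £7.21: prepared food → 8.5% → £0.61
Subtotal = £720.69; tax = £26.43; total due = £747.12

£747.12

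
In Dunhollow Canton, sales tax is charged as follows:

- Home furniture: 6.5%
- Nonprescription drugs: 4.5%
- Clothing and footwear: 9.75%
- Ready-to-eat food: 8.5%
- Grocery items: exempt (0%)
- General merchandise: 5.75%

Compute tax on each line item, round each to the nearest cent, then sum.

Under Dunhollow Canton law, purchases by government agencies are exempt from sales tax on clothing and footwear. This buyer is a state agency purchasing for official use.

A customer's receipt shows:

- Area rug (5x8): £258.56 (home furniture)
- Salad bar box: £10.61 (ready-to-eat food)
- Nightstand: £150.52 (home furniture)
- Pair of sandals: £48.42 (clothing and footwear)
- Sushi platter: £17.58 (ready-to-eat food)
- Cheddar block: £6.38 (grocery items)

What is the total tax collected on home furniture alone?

£26.59

Area rug (5x8) £258.56: home furniture → 6.5% → £16.81
Nightstand £150.52: home furniture → 6.5% → £9.78
Tax on home furniture = £16.81 + £9.78 = £26.59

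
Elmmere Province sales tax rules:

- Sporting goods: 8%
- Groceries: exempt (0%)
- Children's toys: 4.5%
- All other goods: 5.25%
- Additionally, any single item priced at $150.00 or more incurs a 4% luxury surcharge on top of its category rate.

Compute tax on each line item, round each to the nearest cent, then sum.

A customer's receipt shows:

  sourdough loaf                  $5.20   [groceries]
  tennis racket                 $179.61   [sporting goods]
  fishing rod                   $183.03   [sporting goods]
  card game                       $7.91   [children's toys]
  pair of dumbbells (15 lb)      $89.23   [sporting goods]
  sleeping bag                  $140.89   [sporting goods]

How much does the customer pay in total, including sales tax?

Sourdough loaf $5.20: groceries → 0% → $0.00
Tennis racket $179.61: sporting goods → 8% + 4% surcharge = 12% → $21.55
Fishing rod $183.03: sporting goods → 8% + 4% surcharge = 12% → $21.96
Card game $7.91: children's toys → 4.5% → $0.36
Pair of dumbbells (15 lb) $89.23: sporting goods → 8% → $7.14
Sleeping bag $140.89: sporting goods → 8% → $11.27
Subtotal = $605.87; tax = $62.28; total due = $668.15

$668.15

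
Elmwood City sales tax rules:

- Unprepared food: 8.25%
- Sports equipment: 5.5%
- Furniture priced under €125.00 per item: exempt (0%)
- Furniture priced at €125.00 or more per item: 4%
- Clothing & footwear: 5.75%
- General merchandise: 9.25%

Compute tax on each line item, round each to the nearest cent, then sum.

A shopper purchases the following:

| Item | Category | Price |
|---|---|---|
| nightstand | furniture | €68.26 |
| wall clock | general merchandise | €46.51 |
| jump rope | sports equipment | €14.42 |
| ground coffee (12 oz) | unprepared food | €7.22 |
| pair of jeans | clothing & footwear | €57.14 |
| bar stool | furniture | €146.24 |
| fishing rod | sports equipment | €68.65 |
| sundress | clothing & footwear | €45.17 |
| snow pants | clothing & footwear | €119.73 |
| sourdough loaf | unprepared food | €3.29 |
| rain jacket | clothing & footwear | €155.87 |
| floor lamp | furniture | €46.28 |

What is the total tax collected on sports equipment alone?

€4.57

Jump rope €14.42: sports equipment → 5.5% → €0.79
Fishing rod €68.65: sports equipment → 5.5% → €3.78
Tax on sports equipment = €0.79 + €3.78 = €4.57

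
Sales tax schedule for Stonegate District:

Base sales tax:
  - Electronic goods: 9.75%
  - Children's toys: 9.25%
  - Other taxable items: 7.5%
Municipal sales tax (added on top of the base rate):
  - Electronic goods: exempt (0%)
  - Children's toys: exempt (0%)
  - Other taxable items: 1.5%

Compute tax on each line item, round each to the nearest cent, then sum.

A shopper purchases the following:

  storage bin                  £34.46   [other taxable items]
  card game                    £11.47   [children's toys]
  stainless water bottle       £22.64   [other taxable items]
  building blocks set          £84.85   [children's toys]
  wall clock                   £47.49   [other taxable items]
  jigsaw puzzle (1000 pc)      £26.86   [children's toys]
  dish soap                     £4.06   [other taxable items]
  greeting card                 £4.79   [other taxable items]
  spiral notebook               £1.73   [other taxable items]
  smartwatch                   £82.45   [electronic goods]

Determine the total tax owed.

Storage bin £34.46: other taxable items → 7.5% + 1.5% municipal = 9% → £3.10
Card game £11.47: children's toys → 9.25% + 0% municipal = 9.25% → £1.06
Stainless water bottle £22.64: other taxable items → 7.5% + 1.5% municipal = 9% → £2.04
Building blocks set £84.85: children's toys → 9.25% + 0% municipal = 9.25% → £7.85
Wall clock £47.49: other taxable items → 7.5% + 1.5% municipal = 9% → £4.27
Jigsaw puzzle (1000 pc) £26.86: children's toys → 9.25% + 0% municipal = 9.25% → £2.48
Dish soap £4.06: other taxable items → 7.5% + 1.5% municipal = 9% → £0.37
Greeting card £4.79: other taxable items → 7.5% + 1.5% municipal = 9% → £0.43
Spiral notebook £1.73: other taxable items → 7.5% + 1.5% municipal = 9% → £0.16
Smartwatch £82.45: electronic goods → 9.75% + 0% municipal = 9.75% → £8.04
Total tax = £3.10 + £1.06 + £2.04 + £7.85 + £4.27 + £2.48 + £0.37 + £0.43 + £0.16 + £8.04 = £29.80

£29.80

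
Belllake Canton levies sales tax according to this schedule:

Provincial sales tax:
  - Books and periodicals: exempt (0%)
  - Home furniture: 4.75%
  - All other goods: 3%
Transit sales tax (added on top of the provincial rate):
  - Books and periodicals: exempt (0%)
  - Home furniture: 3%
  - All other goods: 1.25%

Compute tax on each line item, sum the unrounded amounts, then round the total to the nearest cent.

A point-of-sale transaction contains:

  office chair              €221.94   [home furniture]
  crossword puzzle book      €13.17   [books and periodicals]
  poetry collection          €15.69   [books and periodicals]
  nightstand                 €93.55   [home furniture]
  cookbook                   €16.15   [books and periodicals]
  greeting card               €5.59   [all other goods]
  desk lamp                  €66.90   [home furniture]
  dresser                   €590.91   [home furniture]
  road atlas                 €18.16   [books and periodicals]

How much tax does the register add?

€75.67

Office chair €221.94: home furniture → 4.75% + 3% transit = 7.75% → €17.20035
Crossword puzzle book €13.17: books and periodicals → 0% + 0% transit = 0% → €0.00
Poetry collection €15.69: books and periodicals → 0% + 0% transit = 0% → €0.00
Nightstand €93.55: home furniture → 4.75% + 3% transit = 7.75% → €7.250125
Cookbook €16.15: books and periodicals → 0% + 0% transit = 0% → €0.00
Greeting card €5.59: all other goods → 3% + 1.25% transit = 4.25% → €0.237575
Desk lamp €66.90: home furniture → 4.75% + 3% transit = 7.75% → €5.18475
Dresser €590.91: home furniture → 4.75% + 3% transit = 7.75% → €45.795525
Road atlas €18.16: books and periodicals → 0% + 0% transit = 0% → €0.00
Unrounded tax sum = €75.668325 → €75.67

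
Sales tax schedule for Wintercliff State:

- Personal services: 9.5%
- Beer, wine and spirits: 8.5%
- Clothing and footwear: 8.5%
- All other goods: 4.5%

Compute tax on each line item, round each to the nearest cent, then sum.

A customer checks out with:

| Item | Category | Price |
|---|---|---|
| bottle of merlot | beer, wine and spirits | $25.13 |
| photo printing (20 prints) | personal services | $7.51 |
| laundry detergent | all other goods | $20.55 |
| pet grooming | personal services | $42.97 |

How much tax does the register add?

$7.85

Bottle of merlot $25.13: beer, wine and spirits → 8.5% → $2.14
Photo printing (20 prints) $7.51: personal services → 9.5% → $0.71
Laundry detergent $20.55: all other goods → 4.5% → $0.92
Pet grooming $42.97: personal services → 9.5% → $4.08
Total tax = $2.14 + $0.71 + $0.92 + $4.08 = $7.85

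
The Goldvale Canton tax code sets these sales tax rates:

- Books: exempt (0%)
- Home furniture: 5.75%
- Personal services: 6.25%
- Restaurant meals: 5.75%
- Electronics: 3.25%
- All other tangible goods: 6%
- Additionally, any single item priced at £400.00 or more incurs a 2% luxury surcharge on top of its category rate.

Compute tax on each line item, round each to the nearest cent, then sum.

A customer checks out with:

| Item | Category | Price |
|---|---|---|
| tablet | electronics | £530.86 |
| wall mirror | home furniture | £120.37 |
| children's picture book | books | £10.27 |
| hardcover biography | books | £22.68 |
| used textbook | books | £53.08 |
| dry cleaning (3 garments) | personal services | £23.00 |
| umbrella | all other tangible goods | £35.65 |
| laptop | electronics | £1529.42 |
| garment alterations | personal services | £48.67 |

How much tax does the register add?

Tablet £530.86: electronics → 3.25% + 2% surcharge = 5.25% → £27.87
Wall mirror £120.37: home furniture → 5.75% → £6.92
Children's picture book £10.27: books → 0% → £0.00
Hardcover biography £22.68: books → 0% → £0.00
Used textbook £53.08: books → 0% → £0.00
Dry cleaning (3 garments) £23.00: personal services → 6.25% → £1.44
Umbrella £35.65: all other tangible goods → 6% → £2.14
Laptop £1529.42: electronics → 3.25% + 2% surcharge = 5.25% → £80.29
Garment alterations £48.67: personal services → 6.25% → £3.04
Total tax = £27.87 + £6.92 + £1.44 + £2.14 + £80.29 + £3.04 = £121.70

£121.70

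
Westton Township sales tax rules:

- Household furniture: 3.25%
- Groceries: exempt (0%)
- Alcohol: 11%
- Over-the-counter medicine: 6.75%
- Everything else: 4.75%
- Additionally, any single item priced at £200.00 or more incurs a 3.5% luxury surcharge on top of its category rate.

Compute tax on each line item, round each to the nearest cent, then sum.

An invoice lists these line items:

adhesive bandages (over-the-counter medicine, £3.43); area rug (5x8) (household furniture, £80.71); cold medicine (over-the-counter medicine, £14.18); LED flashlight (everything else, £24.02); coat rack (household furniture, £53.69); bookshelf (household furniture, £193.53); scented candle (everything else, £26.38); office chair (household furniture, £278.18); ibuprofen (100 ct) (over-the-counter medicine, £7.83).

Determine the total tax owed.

£33.54

Adhesive bandages £3.43: over-the-counter medicine → 6.75% → £0.23
Area rug (5x8) £80.71: household furniture → 3.25% → £2.62
Cold medicine £14.18: over-the-counter medicine → 6.75% → £0.96
LED flashlight £24.02: everything else → 4.75% → £1.14
Coat rack £53.69: household furniture → 3.25% → £1.74
Bookshelf £193.53: household furniture → 3.25% → £6.29
Scented candle £26.38: everything else → 4.75% → £1.25
Office chair £278.18: household furniture → 3.25% + 3.5% surcharge = 6.75% → £18.78
Ibuprofen (100 ct) £7.83: over-the-counter medicine → 6.75% → £0.53
Total tax = £0.23 + £2.62 + £0.96 + £1.14 + £1.74 + £6.29 + £1.25 + £18.78 + £0.53 = £33.54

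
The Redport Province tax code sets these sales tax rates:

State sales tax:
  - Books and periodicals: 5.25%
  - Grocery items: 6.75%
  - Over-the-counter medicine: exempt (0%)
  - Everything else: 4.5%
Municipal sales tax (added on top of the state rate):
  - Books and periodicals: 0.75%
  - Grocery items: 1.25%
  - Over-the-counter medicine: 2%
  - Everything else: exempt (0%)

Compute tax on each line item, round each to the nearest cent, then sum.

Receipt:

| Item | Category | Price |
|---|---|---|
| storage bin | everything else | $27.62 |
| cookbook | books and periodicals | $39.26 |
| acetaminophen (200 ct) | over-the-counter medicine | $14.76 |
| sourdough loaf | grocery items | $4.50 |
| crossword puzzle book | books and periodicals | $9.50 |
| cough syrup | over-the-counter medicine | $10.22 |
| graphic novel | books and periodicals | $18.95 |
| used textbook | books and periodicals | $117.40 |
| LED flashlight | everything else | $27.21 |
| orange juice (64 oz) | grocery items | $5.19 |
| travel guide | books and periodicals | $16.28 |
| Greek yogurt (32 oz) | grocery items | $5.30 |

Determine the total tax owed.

$16.25

Storage bin $27.62: everything else → 4.5% + 0% municipal = 4.5% → $1.24
Cookbook $39.26: books and periodicals → 5.25% + 0.75% municipal = 6% → $2.36
Acetaminophen (200 ct) $14.76: over-the-counter medicine → 0% + 2% municipal = 2% → $0.30
Sourdough loaf $4.50: grocery items → 6.75% + 1.25% municipal = 8% → $0.36
Crossword puzzle book $9.50: books and periodicals → 5.25% + 0.75% municipal = 6% → $0.57
Cough syrup $10.22: over-the-counter medicine → 0% + 2% municipal = 2% → $0.20
Graphic novel $18.95: books and periodicals → 5.25% + 0.75% municipal = 6% → $1.14
Used textbook $117.40: books and periodicals → 5.25% + 0.75% municipal = 6% → $7.04
LED flashlight $27.21: everything else → 4.5% + 0% municipal = 4.5% → $1.22
Orange juice (64 oz) $5.19: grocery items → 6.75% + 1.25% municipal = 8% → $0.42
Travel guide $16.28: books and periodicals → 5.25% + 0.75% municipal = 6% → $0.98
Greek yogurt (32 oz) $5.30: grocery items → 6.75% + 1.25% municipal = 8% → $0.42
Total tax = $1.24 + $2.36 + $0.30 + $0.36 + $0.57 + $0.20 + $1.14 + $7.04 + $1.22 + $0.42 + $0.98 + $0.42 = $16.25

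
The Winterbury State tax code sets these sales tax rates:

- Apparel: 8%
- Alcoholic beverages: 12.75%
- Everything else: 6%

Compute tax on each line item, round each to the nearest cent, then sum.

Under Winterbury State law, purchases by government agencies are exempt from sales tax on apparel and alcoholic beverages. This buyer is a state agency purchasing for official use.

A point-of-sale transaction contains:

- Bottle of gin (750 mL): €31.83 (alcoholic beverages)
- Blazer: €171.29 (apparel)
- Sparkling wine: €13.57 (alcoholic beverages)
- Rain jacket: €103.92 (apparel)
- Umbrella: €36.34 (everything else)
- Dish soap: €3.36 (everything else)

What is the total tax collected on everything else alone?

€2.38

Umbrella €36.34: everything else → 6% → €2.18
Dish soap €3.36: everything else → 6% → €0.20
Tax on everything else = €2.18 + €0.20 = €2.38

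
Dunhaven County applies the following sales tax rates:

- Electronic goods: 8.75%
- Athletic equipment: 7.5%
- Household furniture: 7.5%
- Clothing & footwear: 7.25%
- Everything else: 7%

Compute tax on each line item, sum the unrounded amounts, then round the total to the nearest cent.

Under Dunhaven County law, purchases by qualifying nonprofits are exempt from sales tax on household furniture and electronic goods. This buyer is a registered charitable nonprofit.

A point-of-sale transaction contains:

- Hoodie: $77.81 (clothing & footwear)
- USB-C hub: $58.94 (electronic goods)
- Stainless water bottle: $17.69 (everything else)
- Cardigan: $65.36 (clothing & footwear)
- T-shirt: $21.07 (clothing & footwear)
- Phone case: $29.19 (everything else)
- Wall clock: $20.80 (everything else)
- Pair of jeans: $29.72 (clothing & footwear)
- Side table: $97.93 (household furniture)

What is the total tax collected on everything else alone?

$4.74

Stainless water bottle $17.69: everything else → 7% → $1.2383
Phone case $29.19: everything else → 7% → $2.0433
Wall clock $20.80: everything else → 7% → $1.456
Tax on everything else: unrounded sum = $4.7376 → $4.74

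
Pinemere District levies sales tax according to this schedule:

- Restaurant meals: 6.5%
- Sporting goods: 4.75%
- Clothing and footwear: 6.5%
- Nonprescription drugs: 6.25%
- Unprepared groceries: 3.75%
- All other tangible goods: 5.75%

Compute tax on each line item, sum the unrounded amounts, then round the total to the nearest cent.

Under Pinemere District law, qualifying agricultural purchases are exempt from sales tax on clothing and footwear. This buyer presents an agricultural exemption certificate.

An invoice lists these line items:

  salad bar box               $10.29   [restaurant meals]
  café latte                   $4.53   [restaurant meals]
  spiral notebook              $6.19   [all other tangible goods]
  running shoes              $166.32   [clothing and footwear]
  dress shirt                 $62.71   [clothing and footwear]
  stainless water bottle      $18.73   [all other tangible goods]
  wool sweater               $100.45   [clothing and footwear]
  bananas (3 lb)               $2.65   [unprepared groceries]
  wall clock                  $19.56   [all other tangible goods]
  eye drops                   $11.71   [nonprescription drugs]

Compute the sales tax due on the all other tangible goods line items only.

$2.56

Spiral notebook $6.19: all other tangible goods → 5.75% → $0.355925
Stainless water bottle $18.73: all other tangible goods → 5.75% → $1.076975
Wall clock $19.56: all other tangible goods → 5.75% → $1.1247
Tax on all other tangible goods: unrounded sum = $2.5576 → $2.56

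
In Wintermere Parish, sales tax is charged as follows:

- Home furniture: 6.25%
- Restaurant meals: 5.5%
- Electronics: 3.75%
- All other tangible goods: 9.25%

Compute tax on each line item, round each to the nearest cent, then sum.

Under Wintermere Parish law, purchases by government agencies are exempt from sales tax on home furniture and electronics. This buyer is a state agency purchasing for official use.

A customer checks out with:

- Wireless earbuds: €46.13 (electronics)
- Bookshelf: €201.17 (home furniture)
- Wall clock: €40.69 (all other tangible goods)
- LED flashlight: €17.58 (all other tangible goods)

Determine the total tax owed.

€5.39

Wireless earbuds €46.13: electronics, buyer-exempt → 0% → €0.00
Bookshelf €201.17: home furniture, buyer-exempt → 0% → €0.00
Wall clock €40.69: all other tangible goods → 9.25% → €3.76
LED flashlight €17.58: all other tangible goods → 9.25% → €1.63
Total tax = €3.76 + €1.63 = €5.39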